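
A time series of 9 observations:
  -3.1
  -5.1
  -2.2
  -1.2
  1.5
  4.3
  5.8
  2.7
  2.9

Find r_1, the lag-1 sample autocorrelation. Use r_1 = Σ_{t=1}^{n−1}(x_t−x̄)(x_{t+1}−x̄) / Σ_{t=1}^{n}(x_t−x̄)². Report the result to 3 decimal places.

0.726

Mean x̄ = (-3.1 − 5.1 − 2.2 − 1.2 + 1.5 + 4.3 + 5.8 + 2.7 + 2.9)/9 = 0.6222
Numerator Σ_{t=1}^{8}(x_t−x̄)(x_{t+1}−x̄) = 78.7540
Denominator Σ(x_t−x̄)² = 108.4956
r_1 = 78.7540 / 108.4956 = 0.726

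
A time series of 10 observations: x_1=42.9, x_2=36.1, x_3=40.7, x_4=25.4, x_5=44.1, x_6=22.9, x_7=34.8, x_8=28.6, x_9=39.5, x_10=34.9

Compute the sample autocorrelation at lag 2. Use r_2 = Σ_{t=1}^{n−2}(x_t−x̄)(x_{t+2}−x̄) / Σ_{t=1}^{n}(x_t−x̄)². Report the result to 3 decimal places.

0.580

Mean x̄ = (42.9 + 36.1 + 40.7 + 25.4 + 44.1 + 22.9 + 34.8 + 28.6 + 39.5 + 34.9)/10 = 34.9900
Numerator Σ_{t=1}^{8}(x_t−x̄)(x_{t+2}−x̄) = 277.7248
Denominator Σ(x_t−x̄)² = 478.7490
r_2 = 277.7248 / 478.7490 = 0.580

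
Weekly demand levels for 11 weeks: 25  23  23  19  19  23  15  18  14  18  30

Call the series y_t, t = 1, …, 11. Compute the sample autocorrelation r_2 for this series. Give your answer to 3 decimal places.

Mean ȳ = (25 + 23 + 23 + 19 + 19 + 23 + 15 + 18 + 14 + 18 + 30)/11 = 20.6364
Numerator Σ_{t=1}^{9}(y_t−ȳ)(y_{t+2}−ȳ) = -16.0826
Denominator Σ(y_t−ȳ)² = 218.5455
r_2 = -16.0826 / 218.5455 = -0.074

-0.074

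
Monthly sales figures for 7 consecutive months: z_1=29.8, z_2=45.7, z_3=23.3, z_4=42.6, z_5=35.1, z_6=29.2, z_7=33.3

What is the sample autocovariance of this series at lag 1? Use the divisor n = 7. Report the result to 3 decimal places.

Mean z̄ = (29.8 + 45.7 + 23.3 + 42.6 + 35.1 + 29.2 + 33.3)/7 = 34.1429
Σ_{t=1}^{6}(z_t−z̄)(z_{t+1}−z̄) = -259.6733
γ_1 = -259.6733 / 7 = -37.096

-37.096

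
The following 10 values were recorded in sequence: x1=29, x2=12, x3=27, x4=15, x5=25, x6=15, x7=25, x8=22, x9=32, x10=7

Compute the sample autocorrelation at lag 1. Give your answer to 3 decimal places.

Mean x̄ = (29 + 12 + 27 + 15 + 25 + 15 + 25 + 22 + 32 + 7)/10 = 20.9000
Numerator Σ_{t=1}^{9}(x_t−x̄)(x_{t+1}−x̄) = -372.5100
Denominator Σ(x_t−x̄)² = 602.9000
r_1 = -372.5100 / 602.9000 = -0.618

-0.618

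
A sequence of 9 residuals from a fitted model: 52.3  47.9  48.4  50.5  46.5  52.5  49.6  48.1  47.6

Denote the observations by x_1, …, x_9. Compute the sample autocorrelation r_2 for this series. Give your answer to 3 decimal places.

-0.089

Mean x̄ = (52.3 + 47.9 + 48.4 + 50.5 + 46.5 + 52.5 + 49.6 + 48.1 + 47.6)/9 = 49.2667
Σ(x_t−x̄)(x_{t+2}−x̄) = (-2.6289) + (-1.6856) + (2.3978) + (3.9878) + (-0.9222) + (-3.7722) + (-0.5556) = -3.1789
Denominator Σ(x_t−x̄)² = 35.7000
r_2 = -3.1789 / 35.7000 = -0.089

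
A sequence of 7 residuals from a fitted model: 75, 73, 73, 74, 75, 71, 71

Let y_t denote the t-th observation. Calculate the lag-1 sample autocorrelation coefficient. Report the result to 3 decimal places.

Mean ȳ = (75 + 73 + 73 + 74 + 75 + 71 + 71)/7 = 73.1429
Deviations from mean: 1.8571, -0.1429, -0.1429, 0.8571, 1.8571, -2.1429, -2.1429
Σ(y_t−ȳ)(y_{t+1}−ȳ) = (-0.2653) + (0.0204) + (-0.1224) + (1.5918) + (-3.9796) + (4.5918) = 1.8367
Denominator Σ(y_t−ȳ)² = 16.8571
r_1 = 1.8367 / 16.8571 = 0.109

0.109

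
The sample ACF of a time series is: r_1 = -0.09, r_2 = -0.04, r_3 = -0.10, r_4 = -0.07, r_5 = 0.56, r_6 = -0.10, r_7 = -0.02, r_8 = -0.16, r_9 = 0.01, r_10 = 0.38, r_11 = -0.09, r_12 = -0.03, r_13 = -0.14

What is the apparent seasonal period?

The largest autocorrelation is r_5 = 0.56, with a weaker echo at lag 10 (0.38); the remaining lags stay at or below 0.01.
The dominant spike at lag 5 indicates a seasonal period of 5.

5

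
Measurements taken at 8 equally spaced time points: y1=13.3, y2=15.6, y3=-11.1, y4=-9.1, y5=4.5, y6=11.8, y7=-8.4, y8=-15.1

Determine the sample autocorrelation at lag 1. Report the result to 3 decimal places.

0.161

Mean ȳ = (13.3 + 15.6 − 11.1 − 9.1 + 4.5 + 11.8 − 8.4 − 15.1)/8 = 0.1875
Deviations from mean: 13.1125, 15.4125, -11.2875, -9.2875, 4.3125, 11.6125, -8.5875, -15.2875
Σ(y_t−ȳ)(y_{t+1}−ȳ) = (202.0964) + (-173.9686) + (104.8327) + (-40.0523) + (50.0789) + (-99.7223) + (131.2814) = 174.5461
Denominator Σ(y_t−ȳ)² = 1084.0488
r_1 = 174.5461 / 1084.0488 = 0.161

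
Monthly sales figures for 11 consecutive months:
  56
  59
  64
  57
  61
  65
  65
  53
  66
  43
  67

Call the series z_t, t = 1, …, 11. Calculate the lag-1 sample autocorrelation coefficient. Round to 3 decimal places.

-0.555

Mean z̄ = (56 + 59 + 64 + 57 + 61 + 65 + 65 + 53 + 66 + 43 + 67)/11 = 59.6364
Numerator Σ_{t=1}^{10}(z_t−z̄)(z_{t+1}−z̄) = -285.6777
Denominator Σ(z_t−z̄)² = 514.5455
r_1 = -285.6777 / 514.5455 = -0.555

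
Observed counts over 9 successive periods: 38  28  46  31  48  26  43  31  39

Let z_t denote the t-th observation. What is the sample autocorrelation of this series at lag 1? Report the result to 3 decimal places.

-0.866

Mean z̄ = (38 + 28 + 46 + 31 + 48 + 26 + 43 + 31 + 39)/9 = 36.6667
Numerator Σ_{t=1}^{8}(z_t−z̄)(z_{t+1}−z̄) = -447.1111
Denominator Σ(z_t−z̄)² = 516.0000
r_1 = -447.1111 / 516.0000 = -0.866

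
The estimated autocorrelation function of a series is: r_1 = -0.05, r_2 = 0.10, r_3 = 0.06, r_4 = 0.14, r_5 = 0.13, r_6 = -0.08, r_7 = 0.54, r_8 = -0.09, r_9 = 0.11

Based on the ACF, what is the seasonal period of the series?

The largest autocorrelation is r_7 = 0.54; the remaining lags stay at or below 0.14.
The dominant spike at lag 7 indicates a seasonal period of 7.

7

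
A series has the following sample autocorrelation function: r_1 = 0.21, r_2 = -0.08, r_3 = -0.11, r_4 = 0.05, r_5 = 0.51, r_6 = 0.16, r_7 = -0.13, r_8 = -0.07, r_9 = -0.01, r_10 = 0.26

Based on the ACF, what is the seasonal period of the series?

The largest autocorrelation is r_5 = 0.51, with a weaker echo at lag 10 (0.26); the remaining lags stay at or below 0.21.
The dominant spike at lag 5 indicates a seasonal period of 5.

5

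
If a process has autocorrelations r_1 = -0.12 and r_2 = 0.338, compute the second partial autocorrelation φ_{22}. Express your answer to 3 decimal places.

0.328

φ_{22} = (r_2 − r_1²) / (1 − r_1²)
r_1² = (-0.12)² = 0.0144
Numerator = 0.338 − 0.0144 = 0.3236; denominator = 1 − 0.0144 = 0.9856
φ_{22} = 0.3236 / 0.9856 = 0.328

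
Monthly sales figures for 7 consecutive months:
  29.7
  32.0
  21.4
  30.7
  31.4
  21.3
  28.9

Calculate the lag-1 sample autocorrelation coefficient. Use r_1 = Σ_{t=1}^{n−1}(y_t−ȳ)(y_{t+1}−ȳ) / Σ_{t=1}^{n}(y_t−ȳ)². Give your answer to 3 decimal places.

-0.452

Mean ȳ = (29.7 + 32.0 + 21.4 + 30.7 + 31.4 + 21.3 + 28.9)/7 = 27.9143
Deviations from mean: 1.7857, 4.0857, -6.5143, 2.7857, 3.4857, -6.6143, 0.9857
Σ(y_t−ȳ)(y_{t+1}−ȳ) = (7.2959) + (-26.6155) + (-18.1469) + (9.7102) + (-23.0555) + (-6.5198) = -57.3316
Denominator Σ(y_t−ȳ)² = 126.9486
r_1 = -57.3316 / 126.9486 = -0.452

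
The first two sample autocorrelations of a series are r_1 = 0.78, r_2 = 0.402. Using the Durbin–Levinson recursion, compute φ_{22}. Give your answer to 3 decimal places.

φ_{22} = (r_2 − r_1²) / (1 − r_1²)
r_1² = (0.78)² = 0.6084
Numerator = 0.402 − 0.6084 = -0.2064; denominator = 1 − 0.6084 = 0.3916
φ_{22} = -0.2064 / 0.3916 = -0.527

-0.527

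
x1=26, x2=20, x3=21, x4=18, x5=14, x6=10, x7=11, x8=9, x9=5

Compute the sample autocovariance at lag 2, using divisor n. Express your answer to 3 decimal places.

Mean x̄ = (26 + 20 + 21 + 18 + 14 + 10 + 11 + 9 + 5)/9 = 14.8889
Σ_{t=1}^{7}(x_t−x̄)(x_{t+2}−x̄) = 133.8642
γ_2 = 133.8642 / 9 = 14.874

14.874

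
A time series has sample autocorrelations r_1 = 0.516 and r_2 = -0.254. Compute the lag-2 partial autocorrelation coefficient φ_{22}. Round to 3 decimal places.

φ_{22} = (r_2 − r_1²) / (1 − r_1²)
r_1² = (0.516)² = 0.266256
Numerator = -0.254 − 0.2663 = -0.5203; denominator = 1 − 0.2663 = 0.7337
φ_{22} = -0.5203 / 0.7337 = -0.709

-0.709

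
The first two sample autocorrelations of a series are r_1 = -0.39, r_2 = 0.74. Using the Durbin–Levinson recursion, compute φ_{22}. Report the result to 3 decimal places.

0.693

φ_{22} = (r_2 − r_1²) / (1 − r_1²)
r_1² = (-0.39)² = 0.1521
Numerator = 0.74 − 0.1521 = 0.5879; denominator = 1 − 0.1521 = 0.8479
φ_{22} = 0.5879 / 0.8479 = 0.693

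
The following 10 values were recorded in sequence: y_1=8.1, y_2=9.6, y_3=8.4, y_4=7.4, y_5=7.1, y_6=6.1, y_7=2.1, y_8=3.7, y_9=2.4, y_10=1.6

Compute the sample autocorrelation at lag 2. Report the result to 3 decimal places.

Mean ȳ = (8.1 + 9.6 + 8.4 + 7.4 + 7.1 + 6.1 + 2.1 + 3.7 + 2.4 + 1.6)/10 = 5.6500
Numerator Σ_{t=1}^{8}(y_t−ȳ)(y_{t+2}−ȳ) = 31.8350
Denominator Σ(y_t−ȳ)² = 77.9050
r_2 = 31.8350 / 77.9050 = 0.409

0.409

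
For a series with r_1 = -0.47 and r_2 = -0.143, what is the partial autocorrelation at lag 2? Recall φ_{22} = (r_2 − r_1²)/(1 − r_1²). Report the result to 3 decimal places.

-0.467

φ_{22} = (r_2 − r_1²) / (1 − r_1²)
r_1² = (-0.47)² = 0.2209
Numerator = -0.143 − 0.2209 = -0.3639; denominator = 1 − 0.2209 = 0.7791
φ_{22} = -0.3639 / 0.7791 = -0.467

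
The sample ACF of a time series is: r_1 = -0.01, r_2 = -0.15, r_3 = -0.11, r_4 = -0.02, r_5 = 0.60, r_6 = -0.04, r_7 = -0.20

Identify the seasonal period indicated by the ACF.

5

The largest autocorrelation is r_5 = 0.60; the remaining lags stay at or below -0.01.
The dominant spike at lag 5 indicates a seasonal period of 5.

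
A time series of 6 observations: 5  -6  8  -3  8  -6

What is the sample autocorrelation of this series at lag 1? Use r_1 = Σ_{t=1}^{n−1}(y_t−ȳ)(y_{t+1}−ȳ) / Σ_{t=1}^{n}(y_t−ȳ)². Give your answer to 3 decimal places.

Mean ȳ = (5 − 6 + 8 − 3 + 8 − 6)/6 = 1.0000
Deviations from mean: 4.0000, -7.0000, 7.0000, -4.0000, 7.0000, -7.0000
Σ(y_t−ȳ)(y_{t+1}−ȳ) = (-28.0000) + (-49.0000) + (-28.0000) + (-28.0000) + (-49.0000) = -182.0000
Denominator Σ(y_t−ȳ)² = 228.0000
r_1 = -182.0000 / 228.0000 = -0.798

-0.798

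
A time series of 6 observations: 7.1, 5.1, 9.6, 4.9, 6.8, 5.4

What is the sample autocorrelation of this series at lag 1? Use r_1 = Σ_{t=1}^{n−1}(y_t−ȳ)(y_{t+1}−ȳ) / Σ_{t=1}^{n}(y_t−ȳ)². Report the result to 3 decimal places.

-0.693

Mean ȳ = (7.1 + 5.1 + 9.6 + 4.9 + 6.8 + 5.4)/6 = 6.4833
Deviations from mean: 0.6167, -1.3833, 3.1167, -1.5833, 0.3167, -1.0833
Σ(y_t−ȳ)(y_{t+1}−ȳ) = (-0.8531) + (-4.3114) + (-4.9347) + (-0.5014) + (-0.3431) = -10.9436
Denominator Σ(y_t−ȳ)² = 15.7883
r_1 = -10.9436 / 15.7883 = -0.693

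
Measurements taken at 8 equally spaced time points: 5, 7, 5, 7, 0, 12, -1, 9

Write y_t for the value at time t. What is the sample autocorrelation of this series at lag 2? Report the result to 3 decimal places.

Mean ȳ = (5 + 7 + 5 + 7 + 0 + 12 − 1 + 9)/8 = 5.5000
Deviations from mean: -0.5000, 1.5000, -0.5000, 1.5000, -5.5000, 6.5000, -6.5000, 3.5000
Σ(y_t−ȳ)(y_{t+2}−ȳ) = (0.2500) + (2.2500) + (2.7500) + (9.7500) + (35.7500) + (22.7500) = 73.5000
Denominator Σ(y_t−ȳ)² = 132.0000
r_2 = 73.5000 / 132.0000 = 0.557

0.557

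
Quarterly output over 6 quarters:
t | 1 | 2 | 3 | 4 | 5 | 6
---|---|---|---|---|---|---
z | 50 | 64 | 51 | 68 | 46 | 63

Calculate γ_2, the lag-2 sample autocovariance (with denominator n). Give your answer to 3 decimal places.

41.833

Mean z̄ = (50 + 64 + 51 + 68 + 46 + 63)/6 = 57.0000
Σ_{t=1}^{4}(z_t−z̄)(z_{t+2}−z̄) = 251.0000
γ_2 = 251.0000 / 6 = 41.833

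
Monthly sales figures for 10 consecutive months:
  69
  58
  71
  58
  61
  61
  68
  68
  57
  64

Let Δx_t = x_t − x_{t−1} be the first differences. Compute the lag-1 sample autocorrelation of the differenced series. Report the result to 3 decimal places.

First differences Δx: -11, 13, -13, 3, 0, 7, 0, -11, 7
Mean of differences = -0.5556
Numerator Σ(Δx_t−Δx̄)(Δx_{t+1}−Δx̄) = -428.8642
Denominator Σ(Δx_t−Δx̄)² = 684.2222
r_1(Δx) = -428.8642 / 684.2222 = -0.627

-0.627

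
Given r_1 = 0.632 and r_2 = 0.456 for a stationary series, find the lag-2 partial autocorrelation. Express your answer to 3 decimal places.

φ_{22} = (r_2 − r_1²) / (1 − r_1²)
r_1² = (0.632)² = 0.399424
Numerator = 0.456 − 0.3994 = 0.0566; denominator = 1 − 0.3994 = 0.6006
φ_{22} = 0.0566 / 0.6006 = 0.094

0.094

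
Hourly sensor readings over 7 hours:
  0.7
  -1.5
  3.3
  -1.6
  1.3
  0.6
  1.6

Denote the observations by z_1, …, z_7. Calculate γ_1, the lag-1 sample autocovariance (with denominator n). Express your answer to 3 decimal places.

-1.905

Mean z̄ = (0.7 − 1.5 + 3.3 − 1.6 + 1.3 + 0.6 + 1.6)/7 = 0.6286
Σ_{t=1}^{6}(z_t−z̄)(z_{t+1}−z̄) = -13.3351
γ_1 = -13.3351 / 7 = -1.905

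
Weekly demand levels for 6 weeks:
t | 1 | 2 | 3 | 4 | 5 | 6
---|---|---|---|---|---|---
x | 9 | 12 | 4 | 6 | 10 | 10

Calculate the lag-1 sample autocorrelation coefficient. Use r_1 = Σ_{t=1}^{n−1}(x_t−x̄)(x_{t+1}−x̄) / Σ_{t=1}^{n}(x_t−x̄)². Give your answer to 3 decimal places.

Mean x̄ = (9 + 12 + 4 + 6 + 10 + 10)/6 = 8.5000
Deviations from mean: 0.5000, 3.5000, -4.5000, -2.5000, 1.5000, 1.5000
Σ(x_t−x̄)(x_{t+1}−x̄) = (1.7500) + (-15.7500) + (11.2500) + (-3.7500) + (2.2500) = -4.2500
Denominator Σ(x_t−x̄)² = 43.5000
r_1 = -4.2500 / 43.5000 = -0.098

-0.098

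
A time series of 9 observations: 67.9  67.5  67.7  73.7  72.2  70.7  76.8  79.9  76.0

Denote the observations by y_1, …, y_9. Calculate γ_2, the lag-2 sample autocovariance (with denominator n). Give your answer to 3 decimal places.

Mean ȳ = (67.9 + 67.5 + 67.7 + 73.7 + 72.2 + 70.7 + 76.8 + 79.9 + 76.0)/9 = 72.4889
Σ_{t=1}^{7}(y_t−ȳ)(y_{t+2}−ȳ) = 15.7842
γ_2 = 15.7842 / 9 = 1.754

1.754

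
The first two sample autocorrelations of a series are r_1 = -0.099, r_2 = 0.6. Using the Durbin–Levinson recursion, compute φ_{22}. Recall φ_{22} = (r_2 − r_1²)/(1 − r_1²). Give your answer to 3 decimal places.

φ_{22} = (r_2 − r_1²) / (1 − r_1²)
r_1² = (-0.099)² = 0.009801
Numerator = 0.6 − 0.0098 = 0.5902; denominator = 1 − 0.0098 = 0.9902
φ_{22} = 0.5902 / 0.9902 = 0.596

0.596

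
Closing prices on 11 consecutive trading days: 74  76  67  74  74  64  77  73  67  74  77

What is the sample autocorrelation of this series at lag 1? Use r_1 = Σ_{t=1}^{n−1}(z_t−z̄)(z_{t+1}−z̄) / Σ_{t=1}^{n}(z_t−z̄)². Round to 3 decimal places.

-0.376

Mean z̄ = (74 + 76 + 67 + 74 + 74 + 64 + 77 + 73 + 67 + 74 + 77)/11 = 72.4545
Numerator Σ_{t=1}^{10}(z_t−z̄)(z_{t+1}−z̄) = -73.2975
Denominator Σ(z_t−z̄)² = 194.7273
r_1 = -73.2975 / 194.7273 = -0.376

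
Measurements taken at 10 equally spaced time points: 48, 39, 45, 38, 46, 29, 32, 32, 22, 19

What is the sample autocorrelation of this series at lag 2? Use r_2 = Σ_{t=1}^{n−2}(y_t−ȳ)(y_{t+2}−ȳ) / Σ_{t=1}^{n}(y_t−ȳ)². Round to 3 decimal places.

0.342

Mean ȳ = (48 + 39 + 45 + 38 + 46 + 29 + 32 + 32 + 22 + 19)/10 = 35.0000
Numerator Σ_{t=1}^{8}(y_t−ȳ)(y_{t+2}−ȳ) = 306.0000
Denominator Σ(y_t−ȳ)² = 894.0000
r_2 = 306.0000 / 894.0000 = 0.342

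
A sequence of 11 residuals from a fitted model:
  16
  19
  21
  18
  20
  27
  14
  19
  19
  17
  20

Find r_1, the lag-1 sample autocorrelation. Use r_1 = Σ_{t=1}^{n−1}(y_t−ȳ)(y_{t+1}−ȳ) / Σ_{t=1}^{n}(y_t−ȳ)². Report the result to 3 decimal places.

-0.342

Mean ȳ = (16 + 19 + 21 + 18 + 20 + 27 + 14 + 19 + 19 + 17 + 20)/11 = 19.0909
Numerator Σ_{t=1}^{10}(y_t−ȳ)(y_{t+1}−ȳ) = -37.2810
Denominator Σ(y_t−ȳ)² = 108.9091
r_1 = -37.2810 / 108.9091 = -0.342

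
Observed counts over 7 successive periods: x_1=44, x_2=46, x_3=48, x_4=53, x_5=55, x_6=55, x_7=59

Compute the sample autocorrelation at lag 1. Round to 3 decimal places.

0.545

Mean x̄ = (44 + 46 + 48 + 53 + 55 + 55 + 59)/7 = 51.4286
Numerator Σ_{t=1}^{6}(x_t−x̄)(x_{t+1}−x̄) = 98.9592
Denominator Σ(x_t−x̄)² = 181.7143
r_1 = 98.9592 / 181.7143 = 0.545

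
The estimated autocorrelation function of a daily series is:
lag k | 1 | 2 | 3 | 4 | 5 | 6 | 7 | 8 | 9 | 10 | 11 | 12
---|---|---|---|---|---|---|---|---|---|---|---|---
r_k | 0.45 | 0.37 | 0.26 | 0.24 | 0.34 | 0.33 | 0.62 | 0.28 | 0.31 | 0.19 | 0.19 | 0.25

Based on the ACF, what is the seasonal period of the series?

The largest autocorrelation is r_7 = 0.62; the remaining lags stay at or below 0.45. The elevated value at lag 1 (0.45), dropping to 0.37 at lag 2, reflects decaying short-term dependence rather than seasonality.
The dominant spike at lag 7 indicates a seasonal period of 7.

7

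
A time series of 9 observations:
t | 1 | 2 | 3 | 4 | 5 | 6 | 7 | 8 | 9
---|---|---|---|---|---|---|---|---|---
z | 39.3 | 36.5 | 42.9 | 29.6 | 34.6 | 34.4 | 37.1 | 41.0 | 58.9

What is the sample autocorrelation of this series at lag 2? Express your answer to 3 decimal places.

Mean z̄ = (39.3 + 36.5 + 42.9 + 29.6 + 34.6 + 34.4 + 37.1 + 41.0 + 58.9)/9 = 39.3667
Σ(z_t−z̄)(z_{t+2}−z̄) = (-0.2356) + (27.9978) + (-16.8422) + (48.5078) + (10.8044) + (-8.1122) + (-44.2756) = 17.8444
Denominator Σ(z_t−z̄)² = 552.8400
r_2 = 17.8444 / 552.8400 = 0.032

0.032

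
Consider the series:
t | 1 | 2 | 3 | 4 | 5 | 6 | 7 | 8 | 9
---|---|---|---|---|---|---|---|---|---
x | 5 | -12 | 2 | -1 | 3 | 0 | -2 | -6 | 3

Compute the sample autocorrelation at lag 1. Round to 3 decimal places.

-0.489

Mean x̄ = (5 − 12 + 2 − 1 + 3 + 0 − 2 − 6 + 3)/9 = -0.8889
Numerator Σ_{t=1}^{8}(x_t−x̄)(x_{t+1}−x̄) = -110.0123
Denominator Σ(x_t−x̄)² = 224.8889
r_1 = -110.0123 / 224.8889 = -0.489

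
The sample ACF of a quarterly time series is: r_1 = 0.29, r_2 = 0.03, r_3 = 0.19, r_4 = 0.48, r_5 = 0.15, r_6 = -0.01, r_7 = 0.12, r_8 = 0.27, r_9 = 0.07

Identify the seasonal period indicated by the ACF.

4

The largest autocorrelation is r_4 = 0.48; the remaining lags stay at or below 0.29. The elevated value at lag 1 (0.29), dropping to 0.03 at lag 2, reflects decaying short-term dependence rather than seasonality.
The dominant spike at lag 4 indicates a seasonal period of 4.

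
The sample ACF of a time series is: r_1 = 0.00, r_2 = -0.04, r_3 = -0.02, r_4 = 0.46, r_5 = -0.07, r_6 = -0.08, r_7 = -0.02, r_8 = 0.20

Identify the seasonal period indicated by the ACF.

4

The largest autocorrelation is r_4 = 0.46, with a weaker echo at lag 8 (0.20); the remaining lags stay at or below 0.00.
The dominant spike at lag 4 indicates a seasonal period of 4.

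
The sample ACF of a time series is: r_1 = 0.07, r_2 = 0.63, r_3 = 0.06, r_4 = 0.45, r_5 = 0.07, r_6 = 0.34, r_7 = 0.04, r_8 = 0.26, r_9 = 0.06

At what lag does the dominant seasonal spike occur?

The largest autocorrelation is r_2 = 0.63, with weaker echoes at lags 4 (0.45), 6 (0.34) and 8 (0.26); the remaining lags stay at or below 0.07.
The dominant spike at lag 2 indicates a seasonal period of 2.

2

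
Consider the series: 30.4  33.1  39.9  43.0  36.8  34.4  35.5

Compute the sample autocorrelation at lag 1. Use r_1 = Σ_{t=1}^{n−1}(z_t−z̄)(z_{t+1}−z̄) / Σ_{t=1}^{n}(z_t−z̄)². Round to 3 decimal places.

0.337

Mean z̄ = (30.4 + 33.1 + 39.9 + 43.0 + 36.8 + 34.4 + 35.5)/7 = 36.1571
Deviations from mean: -5.7571, -3.0571, 3.7429, 6.8429, 0.6429, -1.7571, -0.6571
Σ(z_t−z̄)(z_{t+1}−z̄) = (17.6004) + (-11.4424) + (25.6118) + (4.3990) + (-1.1296) + (1.1547) = 36.1939
Denominator Σ(z_t−z̄)² = 107.2571
r_1 = 36.1939 / 107.2571 = 0.337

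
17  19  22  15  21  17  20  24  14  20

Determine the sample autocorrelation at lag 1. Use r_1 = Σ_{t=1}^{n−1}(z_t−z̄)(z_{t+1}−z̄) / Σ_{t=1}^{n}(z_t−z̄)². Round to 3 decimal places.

-0.574

Mean z̄ = (17 + 19 + 22 + 15 + 21 + 17 + 20 + 24 + 14 + 20)/10 = 18.9000
Numerator Σ_{t=1}^{9}(z_t−z̄)(z_{t+1}−z̄) = -51.0100
Denominator Σ(z_t−z̄)² = 88.9000
r_1 = -51.0100 / 88.9000 = -0.574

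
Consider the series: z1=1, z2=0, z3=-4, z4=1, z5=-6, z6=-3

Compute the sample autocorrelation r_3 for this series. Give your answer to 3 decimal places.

0.068

Mean z̄ = (1 + 0 − 4 + 1 − 6 − 3)/6 = -1.8333
Deviations from mean: 2.8333, 1.8333, -2.1667, 2.8333, -4.1667, -1.1667
Numerator Σ_{t=1}^{3}(z_t−z̄)(z_{t+3}−z̄) = 2.9167
Denominator Σ(z_t−z̄)² = 42.8333
r_3 = 2.9167 / 42.8333 = 0.068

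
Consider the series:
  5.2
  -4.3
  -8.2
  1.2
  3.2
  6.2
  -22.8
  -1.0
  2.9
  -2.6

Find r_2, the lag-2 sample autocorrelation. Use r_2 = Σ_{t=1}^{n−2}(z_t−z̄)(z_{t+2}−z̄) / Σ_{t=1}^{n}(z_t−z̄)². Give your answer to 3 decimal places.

-0.396

Mean z̄ = (5.2 − 4.3 − 8.2 + 1.2 + 3.2 + 6.2 − 22.8 − 1.0 + 2.9 − 2.6)/10 = -2.0200
Numerator Σ_{t=1}^{8}(z_t−z̄)(z_{t+2}−z̄) = -260.6688
Denominator Σ(z_t−z̄)² = 658.0960
r_2 = -260.6688 / 658.0960 = -0.396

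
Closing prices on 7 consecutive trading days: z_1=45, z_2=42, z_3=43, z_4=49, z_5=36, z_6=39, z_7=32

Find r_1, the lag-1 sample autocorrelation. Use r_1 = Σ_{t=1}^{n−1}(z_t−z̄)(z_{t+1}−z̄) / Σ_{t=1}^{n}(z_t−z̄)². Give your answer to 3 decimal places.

0.054

Mean z̄ = (45 + 42 + 43 + 49 + 36 + 39 + 32)/7 = 40.8571
Deviations from mean: 4.1429, 1.1429, 2.1429, 8.1429, -4.8571, -1.8571, -8.8571
Numerator Σ_{t=1}^{6}(z_t−z̄)(z_{t+1}−z̄) = 10.5510
Denominator Σ(z_t−z̄)² = 194.8571
r_1 = 10.5510 / 194.8571 = 0.054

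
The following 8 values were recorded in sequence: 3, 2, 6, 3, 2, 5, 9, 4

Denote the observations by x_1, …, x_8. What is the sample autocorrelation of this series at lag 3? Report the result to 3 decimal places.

Mean x̄ = (3 + 2 + 6 + 3 + 2 + 5 + 9 + 4)/8 = 4.2500
Deviations from mean: -1.2500, -2.2500, 1.7500, -1.2500, -2.2500, 0.7500, 4.7500, -0.2500
Σ(x_t−x̄)(x_{t+3}−x̄) = (1.5625) + (5.0625) + (1.3125) + (-5.9375) + (0.5625) = 2.5625
Denominator Σ(x_t−x̄)² = 39.5000
r_3 = 2.5625 / 39.5000 = 0.065

0.065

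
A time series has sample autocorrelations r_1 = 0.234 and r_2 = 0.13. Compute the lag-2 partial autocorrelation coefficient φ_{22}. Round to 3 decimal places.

φ_{22} = (r_2 − r_1²) / (1 − r_1²)
r_1² = (0.234)² = 0.054756
Numerator = 0.13 − 0.0548 = 0.0752; denominator = 1 − 0.0548 = 0.9452
φ_{22} = 0.0752 / 0.9452 = 0.080

0.080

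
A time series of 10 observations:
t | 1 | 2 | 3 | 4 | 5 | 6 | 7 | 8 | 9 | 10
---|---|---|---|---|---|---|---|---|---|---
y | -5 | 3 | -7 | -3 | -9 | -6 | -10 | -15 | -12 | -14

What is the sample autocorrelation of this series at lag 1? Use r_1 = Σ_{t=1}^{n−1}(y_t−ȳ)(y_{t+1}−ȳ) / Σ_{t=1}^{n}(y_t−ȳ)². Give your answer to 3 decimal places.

0.388

Mean ȳ = (-5 + 3 − 7 − 3 − 9 − 6 − 10 − 15 − 12 − 14)/10 = -7.8000
Numerator Σ_{t=1}^{9}(y_t−ȳ)(y_{t+1}−ȳ) = 102.9600
Denominator Σ(y_t−ȳ)² = 265.6000
r_1 = 102.9600 / 265.6000 = 0.388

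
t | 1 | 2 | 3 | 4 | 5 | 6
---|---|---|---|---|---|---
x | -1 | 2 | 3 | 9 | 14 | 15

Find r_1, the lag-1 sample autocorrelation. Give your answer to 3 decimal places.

0.550

Mean x̄ = (-1 + 2 + 3 + 9 + 14 + 15)/6 = 7.0000
Deviations from mean: -8.0000, -5.0000, -4.0000, 2.0000, 7.0000, 8.0000
Numerator Σ_{t=1}^{5}(x_t−x̄)(x_{t+1}−x̄) = 122.0000
Denominator Σ(x_t−x̄)² = 222.0000
r_1 = 122.0000 / 222.0000 = 0.550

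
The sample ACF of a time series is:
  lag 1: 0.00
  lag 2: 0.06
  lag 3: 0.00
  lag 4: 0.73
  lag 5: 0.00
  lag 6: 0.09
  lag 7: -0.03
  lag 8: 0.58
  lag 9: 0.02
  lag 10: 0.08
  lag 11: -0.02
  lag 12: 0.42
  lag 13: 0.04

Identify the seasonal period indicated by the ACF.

4

The largest autocorrelation is r_4 = 0.73, with weaker echoes at lags 8 (0.58) and 12 (0.42); the remaining lags stay at or below 0.09.
The dominant spike at lag 4 indicates a seasonal period of 4.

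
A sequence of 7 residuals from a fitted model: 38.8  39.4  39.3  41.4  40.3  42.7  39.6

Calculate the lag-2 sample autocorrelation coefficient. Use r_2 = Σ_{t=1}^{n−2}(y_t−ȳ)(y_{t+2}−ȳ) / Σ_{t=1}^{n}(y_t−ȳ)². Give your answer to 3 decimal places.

Mean ȳ = (38.8 + 39.4 + 39.3 + 41.4 + 40.3 + 42.7 + 39.6)/7 = 40.2143
Deviations from mean: -1.4143, -0.8143, -0.9143, 1.1857, 0.0857, 2.4857, -0.6143
Σ(y_t−ȳ)(y_{t+2}−ȳ) = (1.2931) + (-0.9655) + (-0.0784) + (2.9473) + (-0.0527) = 3.1439
Denominator Σ(y_t−ȳ)² = 11.4686
r_2 = 3.1439 / 11.4686 = 0.274

0.274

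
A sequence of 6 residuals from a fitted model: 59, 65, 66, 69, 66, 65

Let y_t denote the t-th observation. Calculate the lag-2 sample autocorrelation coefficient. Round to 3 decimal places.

Mean ȳ = (59 + 65 + 66 + 69 + 66 + 65)/6 = 65.0000
Deviations from mean: -6.0000, 0.0000, 1.0000, 4.0000, 1.0000, 0.0000
Numerator Σ_{t=1}^{4}(y_t−ȳ)(y_{t+2}−ȳ) = -5.0000
Denominator Σ(y_t−ȳ)² = 54.0000
r_2 = -5.0000 / 54.0000 = -0.093

-0.093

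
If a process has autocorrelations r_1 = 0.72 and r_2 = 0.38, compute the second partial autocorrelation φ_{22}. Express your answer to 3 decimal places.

-0.287

φ_{22} = (r_2 − r_1²) / (1 − r_1²)
r_1² = (0.72)² = 0.5184
Numerator = 0.38 − 0.5184 = -0.1384; denominator = 1 − 0.5184 = 0.4816
φ_{22} = -0.1384 / 0.4816 = -0.287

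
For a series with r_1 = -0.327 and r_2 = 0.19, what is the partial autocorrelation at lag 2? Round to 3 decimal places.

φ_{22} = (r_2 − r_1²) / (1 − r_1²)
r_1² = (-0.327)² = 0.106929
Numerator = 0.19 − 0.1069 = 0.0831; denominator = 1 − 0.1069 = 0.8931
φ_{22} = 0.0831 / 0.8931 = 0.093

0.093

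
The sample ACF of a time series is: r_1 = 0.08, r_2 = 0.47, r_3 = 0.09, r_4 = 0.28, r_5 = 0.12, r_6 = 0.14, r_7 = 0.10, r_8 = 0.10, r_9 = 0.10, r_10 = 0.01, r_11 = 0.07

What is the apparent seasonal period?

The largest autocorrelation is r_2 = 0.47, with a weaker echo at lag 4 (0.28); the remaining lags stay at or below 0.14.
The dominant spike at lag 2 indicates a seasonal period of 2.

2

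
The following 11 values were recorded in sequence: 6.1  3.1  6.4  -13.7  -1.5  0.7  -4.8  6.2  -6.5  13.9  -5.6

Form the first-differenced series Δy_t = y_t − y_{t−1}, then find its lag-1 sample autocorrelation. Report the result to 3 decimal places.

-0.689

First differences Δy: -3.0, 3.3, -20.1, 12.2, 2.2, -5.5, 11.0, -12.7, 20.4, -19.5
Mean of differences = -1.1700
Numerator Σ(Δy_t−Δȳ)(Δy_{t+1}−Δȳ) = -1152.5229
Denominator Σ(Δy_t−Δȳ)² = 1672.8410
r_1(Δy) = -1152.5229 / 1672.8410 = -0.689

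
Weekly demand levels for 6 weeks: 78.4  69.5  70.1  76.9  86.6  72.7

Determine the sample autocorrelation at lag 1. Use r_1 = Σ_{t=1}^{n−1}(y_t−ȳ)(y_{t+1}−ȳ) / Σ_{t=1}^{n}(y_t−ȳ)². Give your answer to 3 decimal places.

-0.041

Mean ȳ = (78.4 + 69.5 + 70.1 + 76.9 + 86.6 + 72.7)/6 = 75.7000
Deviations from mean: 2.7000, -6.2000, -5.6000, 1.2000, 10.9000, -3.0000
Numerator Σ_{t=1}^{5}(y_t−ȳ)(y_{t+1}−ȳ) = -8.3600
Denominator Σ(y_t−ȳ)² = 206.3400
r_1 = -8.3600 / 206.3400 = -0.041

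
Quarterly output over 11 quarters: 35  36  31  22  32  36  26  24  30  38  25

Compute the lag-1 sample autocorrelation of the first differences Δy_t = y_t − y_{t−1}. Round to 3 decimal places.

First differences Δy: 1, -5, -9, 10, 4, -10, -2, 6, 8, -13
Mean of differences = -1.0000
Numerator Σ(Δy_t−Δȳ)(Δy_{t+1}−Δȳ) = -97.0000
Denominator Σ(Δy_t−Δȳ)² = 586.0000
r_1(Δy) = -97.0000 / 586.0000 = -0.166

-0.166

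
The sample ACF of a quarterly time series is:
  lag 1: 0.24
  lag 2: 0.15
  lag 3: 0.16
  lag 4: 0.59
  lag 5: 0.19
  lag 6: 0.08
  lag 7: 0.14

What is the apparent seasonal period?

4

The largest autocorrelation is r_4 = 0.59; the remaining lags stay at or below 0.24. The elevated value at lag 1 (0.24), dropping to 0.15 at lag 2, reflects decaying short-term dependence rather than seasonality.
The dominant spike at lag 4 indicates a seasonal period of 4.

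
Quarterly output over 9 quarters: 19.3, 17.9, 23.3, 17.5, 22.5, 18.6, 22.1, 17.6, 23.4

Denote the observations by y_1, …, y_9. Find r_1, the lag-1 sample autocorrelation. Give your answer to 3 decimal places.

Mean ȳ = (19.3 + 17.9 + 23.3 + 17.5 + 22.5 + 18.6 + 22.1 + 17.6 + 23.4)/9 = 20.2444
Numerator Σ_{t=1}^{8}(y_t−ȳ)(y_{t+1}−ȳ) = -39.5375
Denominator Σ(y_t−ȳ)² = 51.4422
r_1 = -39.5375 / 51.4422 = -0.769

-0.769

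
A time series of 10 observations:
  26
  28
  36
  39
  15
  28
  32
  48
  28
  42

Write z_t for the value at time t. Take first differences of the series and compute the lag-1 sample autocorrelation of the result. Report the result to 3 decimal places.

First differences Δz: 2, 8, 3, -24, 13, 4, 16, -20, 14
Mean of differences = 1.7778
Numerator Σ(Δz_t−Δz̄)(Δz_{t+1}−Δz̄) = -831.1605
Denominator Σ(Δz_t−Δz̄)² = 1661.5556
r_1(Δz) = -831.1605 / 1661.5556 = -0.500

-0.500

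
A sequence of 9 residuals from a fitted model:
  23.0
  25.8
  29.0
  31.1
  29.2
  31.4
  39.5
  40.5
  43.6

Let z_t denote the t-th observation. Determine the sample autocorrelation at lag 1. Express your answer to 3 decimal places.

Mean z̄ = (23.0 + 25.8 + 29.0 + 31.1 + 29.2 + 31.4 + 39.5 + 40.5 + 43.6)/9 = 32.5667
Numerator Σ_{t=1}^{8}(z_t−z̄)(z_{t+1}−z̄) = 237.4122
Denominator Σ(z_t−z̄)² = 397.6200
r_1 = 237.4122 / 397.6200 = 0.597

0.597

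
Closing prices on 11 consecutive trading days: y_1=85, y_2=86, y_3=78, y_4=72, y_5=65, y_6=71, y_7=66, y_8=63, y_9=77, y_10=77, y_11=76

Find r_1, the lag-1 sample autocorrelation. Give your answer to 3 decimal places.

0.538

Mean ȳ = (85 + 86 + 78 + 72 + 65 + 71 + 66 + 63 + 77 + 77 + 76)/11 = 74.1818
Numerator Σ_{t=1}^{10}(y_t−ȳ)(y_{t+1}−ȳ) = 312.9669
Denominator Σ(y_t−ȳ)² = 581.6364
r_1 = 312.9669 / 581.6364 = 0.538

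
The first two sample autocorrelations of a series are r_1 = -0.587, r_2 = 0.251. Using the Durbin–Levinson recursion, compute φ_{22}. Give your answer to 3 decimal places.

-0.143

φ_{22} = (r_2 − r_1²) / (1 − r_1²)
r_1² = (-0.587)² = 0.344569
Numerator = 0.251 − 0.3446 = -0.0936; denominator = 1 − 0.3446 = 0.6554
φ_{22} = -0.0936 / 0.6554 = -0.143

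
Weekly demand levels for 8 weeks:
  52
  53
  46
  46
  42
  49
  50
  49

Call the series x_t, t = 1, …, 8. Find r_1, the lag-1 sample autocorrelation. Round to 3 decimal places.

Mean x̄ = (52 + 53 + 46 + 46 + 42 + 49 + 50 + 49)/8 = 48.3750
Deviations from mean: 3.6250, 4.6250, -2.3750, -2.3750, -6.3750, 0.6250, 1.6250, 0.6250
Σ(x_t−x̄)(x_{t+1}−x̄) = (16.7656) + (-10.9844) + (5.6406) + (15.1406) + (-3.9844) + (1.0156) + (1.0156) = 24.6094
Denominator Σ(x_t−x̄)² = 89.8750
r_1 = 24.6094 / 89.8750 = 0.274

0.274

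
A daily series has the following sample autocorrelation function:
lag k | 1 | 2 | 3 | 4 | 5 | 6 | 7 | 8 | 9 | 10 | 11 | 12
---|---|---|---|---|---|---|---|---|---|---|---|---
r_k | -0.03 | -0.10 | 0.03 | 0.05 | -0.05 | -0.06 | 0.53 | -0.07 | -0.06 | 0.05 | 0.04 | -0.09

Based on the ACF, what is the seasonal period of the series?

The largest autocorrelation is r_7 = 0.53; the remaining lags stay at or below 0.05.
The dominant spike at lag 7 indicates a seasonal period of 7.

7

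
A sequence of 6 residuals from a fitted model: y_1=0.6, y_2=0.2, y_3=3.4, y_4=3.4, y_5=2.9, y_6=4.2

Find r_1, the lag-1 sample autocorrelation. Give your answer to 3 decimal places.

Mean ȳ = (0.6 + 0.2 + 3.4 + 3.4 + 2.9 + 4.2)/6 = 2.4500
Σ(y_t−ȳ)(y_{t+1}−ȳ) = (4.1625) + (-2.1375) + (0.9025) + (0.4275) + (0.7875) = 4.1425
Denominator Σ(y_t−ȳ)² = 13.5550
r_1 = 4.1425 / 13.5550 = 0.306

0.306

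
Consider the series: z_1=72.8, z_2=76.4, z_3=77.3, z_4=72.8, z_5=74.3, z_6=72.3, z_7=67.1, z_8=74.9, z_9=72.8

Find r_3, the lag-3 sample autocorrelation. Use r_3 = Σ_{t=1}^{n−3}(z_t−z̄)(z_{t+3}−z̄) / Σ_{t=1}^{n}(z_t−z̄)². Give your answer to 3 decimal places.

Mean z̄ = (72.8 + 76.4 + 77.3 + 72.8 + 74.3 + 72.3 + 67.1 + 74.9 + 72.8)/9 = 73.4111
Numerator Σ_{t=1}^{6}(z_t−z̄)(z_{t+3}−z̄) = 4.5685
Denominator Σ(z_t−z̄)² = 69.2489
r_3 = 4.5685 / 69.2489 = 0.066

0.066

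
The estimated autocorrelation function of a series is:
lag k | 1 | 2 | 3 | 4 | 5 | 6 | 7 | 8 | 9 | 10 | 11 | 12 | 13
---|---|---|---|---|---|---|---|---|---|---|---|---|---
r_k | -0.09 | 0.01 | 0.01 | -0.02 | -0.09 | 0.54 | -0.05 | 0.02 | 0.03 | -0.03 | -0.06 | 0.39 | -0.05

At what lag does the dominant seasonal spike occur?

6

The largest autocorrelation is r_6 = 0.54, with a weaker echo at lag 12 (0.39); the remaining lags stay at or below 0.03.
The dominant spike at lag 6 indicates a seasonal period of 6.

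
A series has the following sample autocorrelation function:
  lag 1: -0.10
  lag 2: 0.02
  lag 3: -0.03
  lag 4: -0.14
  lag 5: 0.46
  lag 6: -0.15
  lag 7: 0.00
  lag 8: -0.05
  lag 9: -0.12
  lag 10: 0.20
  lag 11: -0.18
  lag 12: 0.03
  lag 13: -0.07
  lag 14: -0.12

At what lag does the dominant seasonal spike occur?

The largest autocorrelation is r_5 = 0.46, with a weaker echo at lag 10 (0.20); the remaining lags stay at or below 0.03.
The dominant spike at lag 5 indicates a seasonal period of 5.

5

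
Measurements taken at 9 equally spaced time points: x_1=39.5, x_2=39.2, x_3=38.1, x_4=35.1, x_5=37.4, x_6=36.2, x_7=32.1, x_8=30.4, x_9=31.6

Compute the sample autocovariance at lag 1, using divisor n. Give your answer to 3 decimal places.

Mean x̄ = (39.5 + 39.2 + 38.1 + 35.1 + 37.4 + 36.2 + 32.1 + 30.4 + 31.6)/9 = 35.5111
Σ_{t=1}^{8}(x_t−x̄)(x_{t+1}−x̄) = 58.7999
γ_1 = 58.7999 / 9 = 6.533

6.533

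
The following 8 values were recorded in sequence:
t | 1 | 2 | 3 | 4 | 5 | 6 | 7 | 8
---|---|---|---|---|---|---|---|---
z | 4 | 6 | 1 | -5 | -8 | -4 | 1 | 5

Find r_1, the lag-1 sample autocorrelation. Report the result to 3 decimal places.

Mean z̄ = (4 + 6 + 1 − 5 − 8 − 4 + 1 + 5)/8 = 0.0000
Deviations from mean: 4.0000, 6.0000, 1.0000, -5.0000, -8.0000, -4.0000, 1.0000, 5.0000
Numerator Σ_{t=1}^{7}(z_t−z̄)(z_{t+1}−z̄) = 98.0000
Denominator Σ(z_t−z̄)² = 184.0000
r_1 = 98.0000 / 184.0000 = 0.533

0.533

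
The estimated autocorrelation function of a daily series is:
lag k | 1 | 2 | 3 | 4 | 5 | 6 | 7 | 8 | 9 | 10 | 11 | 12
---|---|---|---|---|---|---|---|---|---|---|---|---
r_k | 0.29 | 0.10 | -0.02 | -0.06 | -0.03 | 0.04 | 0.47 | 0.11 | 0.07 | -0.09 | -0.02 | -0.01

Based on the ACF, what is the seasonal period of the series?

7

The largest autocorrelation is r_7 = 0.47; the remaining lags stay at or below 0.29. The elevated value at lag 1 (0.29), dropping to 0.10 at lag 2, reflects decaying short-term dependence rather than seasonality.
The dominant spike at lag 7 indicates a seasonal period of 7.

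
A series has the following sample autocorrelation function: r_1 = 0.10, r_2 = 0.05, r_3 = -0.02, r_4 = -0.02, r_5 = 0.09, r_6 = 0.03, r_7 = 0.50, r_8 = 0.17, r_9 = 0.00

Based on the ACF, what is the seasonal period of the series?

7

The largest autocorrelation is r_7 = 0.50; the remaining lags stay at or below 0.17.
The dominant spike at lag 7 indicates a seasonal period of 7.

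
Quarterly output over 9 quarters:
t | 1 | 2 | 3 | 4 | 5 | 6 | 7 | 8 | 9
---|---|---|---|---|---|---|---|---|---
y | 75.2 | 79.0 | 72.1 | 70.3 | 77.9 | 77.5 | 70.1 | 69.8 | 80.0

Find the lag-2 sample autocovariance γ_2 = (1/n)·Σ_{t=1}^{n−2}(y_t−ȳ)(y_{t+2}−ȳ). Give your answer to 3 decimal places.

-10.437

Mean ȳ = (75.2 + 79.0 + 72.1 + 70.3 + 77.9 + 77.5 + 70.1 + 69.8 + 80.0)/9 = 74.6556
Σ_{t=1}^{7}(y_t−ȳ)(y_{t+2}−ȳ) = -93.9328
γ_2 = -93.9328 / 9 = -10.437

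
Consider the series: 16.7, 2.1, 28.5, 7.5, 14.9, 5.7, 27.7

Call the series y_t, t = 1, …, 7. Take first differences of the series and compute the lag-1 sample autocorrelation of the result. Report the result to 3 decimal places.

First differences Δy: -14.6, 26.4, -21.0, 7.4, -9.2, 22.0
Mean of differences = 1.8333
Numerator Σ(Δy_t−Δȳ)(Δy_{t+1}−Δȳ) = -1375.6811
Denominator Σ(Δy_t−Δȳ)² = 1954.3533
r_1(Δy) = -1375.6811 / 1954.3533 = -0.704

-0.704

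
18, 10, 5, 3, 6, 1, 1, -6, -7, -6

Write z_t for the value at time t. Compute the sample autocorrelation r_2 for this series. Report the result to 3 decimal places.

0.261

Mean z̄ = (18 + 10 + 5 + 3 + 6 + 1 + 1 − 6 − 7 − 6)/10 = 2.5000
Numerator Σ_{t=1}^{8}(z_t−z̄)(z_{t+2}−z̄) = 144.5000
Denominator Σ(z_t−z̄)² = 554.5000
r_2 = 144.5000 / 554.5000 = 0.261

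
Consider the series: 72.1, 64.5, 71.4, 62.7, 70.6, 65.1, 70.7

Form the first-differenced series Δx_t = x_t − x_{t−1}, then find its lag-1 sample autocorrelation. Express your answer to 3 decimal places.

First differences Δx: -7.6, 6.9, -8.7, 7.9, -5.5, 5.6
Mean of differences = -0.2333
Numerator Σ(Δx_t−Δx̄)(Δx_{t+1}−Δx̄) = -255.3644
Denominator Σ(Δx_t−Δx̄)² = 304.7533
r_1(Δx) = -255.3644 / 304.7533 = -0.838

-0.838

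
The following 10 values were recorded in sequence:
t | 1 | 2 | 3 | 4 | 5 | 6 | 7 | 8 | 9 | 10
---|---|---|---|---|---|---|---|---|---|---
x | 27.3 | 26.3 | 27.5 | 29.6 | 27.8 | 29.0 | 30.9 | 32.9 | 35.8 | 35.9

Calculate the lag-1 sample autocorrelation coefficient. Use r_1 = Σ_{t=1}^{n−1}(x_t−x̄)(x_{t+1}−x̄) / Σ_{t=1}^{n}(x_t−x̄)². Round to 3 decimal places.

0.691

Mean x̄ = (27.3 + 26.3 + 27.5 + 29.6 + 27.8 + 29.0 + 30.9 + 32.9 + 35.8 + 35.9)/10 = 30.3000
Numerator Σ_{t=1}^{9}(x_t−x̄)(x_{t+1}−x̄) = 76.0400
Denominator Σ(x_t−x̄)² = 110.0000
r_1 = 76.0400 / 110.0000 = 0.691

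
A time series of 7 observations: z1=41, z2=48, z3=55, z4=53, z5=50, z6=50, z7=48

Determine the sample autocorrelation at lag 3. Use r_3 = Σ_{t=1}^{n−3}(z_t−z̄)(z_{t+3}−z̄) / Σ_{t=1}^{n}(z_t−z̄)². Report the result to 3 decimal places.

Mean z̄ = (41 + 48 + 55 + 53 + 50 + 50 + 48)/7 = 49.2857
Deviations from mean: -8.2857, -1.2857, 5.7143, 3.7143, 0.7143, 0.7143, -1.2857
Σ(z_t−z̄)(z_{t+3}−z̄) = (-30.7755) + (-0.9184) + (4.0816) + (-4.7755) = -32.3878
Denominator Σ(z_t−z̄)² = 119.4286
r_3 = -32.3878 / 119.4286 = -0.271

-0.271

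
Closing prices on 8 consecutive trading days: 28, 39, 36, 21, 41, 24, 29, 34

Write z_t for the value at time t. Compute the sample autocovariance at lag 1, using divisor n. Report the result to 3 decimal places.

Mean z̄ = (28 + 39 + 36 + 21 + 41 + 24 + 29 + 34)/8 = 31.5000
Σ_{t=1}^{7}(z_t−z̄)(z_{t+1}−z̄) = -198.2500
γ_1 = -198.2500 / 8 = -24.781

-24.781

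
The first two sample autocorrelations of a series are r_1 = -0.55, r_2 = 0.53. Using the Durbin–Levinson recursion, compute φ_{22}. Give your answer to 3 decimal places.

φ_{22} = (r_2 − r_1²) / (1 − r_1²)
r_1² = (-0.55)² = 0.3025
Numerator = 0.53 − 0.3025 = 0.2275; denominator = 1 − 0.3025 = 0.6975
φ_{22} = 0.2275 / 0.6975 = 0.326

0.326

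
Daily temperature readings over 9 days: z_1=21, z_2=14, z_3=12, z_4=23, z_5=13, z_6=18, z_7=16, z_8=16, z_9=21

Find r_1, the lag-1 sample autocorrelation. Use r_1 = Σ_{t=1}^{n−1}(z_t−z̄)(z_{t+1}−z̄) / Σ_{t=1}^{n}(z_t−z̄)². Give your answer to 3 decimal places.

-0.482

Mean z̄ = (21 + 14 + 12 + 23 + 13 + 18 + 16 + 16 + 21)/9 = 17.1111
Numerator Σ_{t=1}^{8}(z_t−z̄)(z_{t+1}−z̄) = -58.2346
Denominator Σ(z_t−z̄)² = 120.8889
r_1 = -58.2346 / 120.8889 = -0.482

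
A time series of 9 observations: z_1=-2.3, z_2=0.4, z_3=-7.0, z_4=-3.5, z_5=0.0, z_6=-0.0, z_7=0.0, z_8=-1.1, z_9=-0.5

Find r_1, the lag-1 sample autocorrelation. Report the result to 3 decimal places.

0.032

Mean z̄ = (-2.3 + 0.4 − 7.0 − 3.5 + 0.0 − 0.0 + 0.0 − 1.1 − 0.5)/9 = -1.5556
Numerator Σ_{t=1}^{8}(z_t−z̄)(z_{t+1}−z̄) = 1.4880
Denominator Σ(z_t−z̄)² = 46.3822
r_1 = 1.4880 / 46.3822 = 0.032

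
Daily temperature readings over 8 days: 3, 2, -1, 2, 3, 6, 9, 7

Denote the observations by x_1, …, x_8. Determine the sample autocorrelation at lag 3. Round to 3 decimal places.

-0.267

Mean x̄ = (3 + 2 − 1 + 2 + 3 + 6 + 9 + 7)/8 = 3.8750
Σ(x_t−x̄)(x_{t+3}−x̄) = (1.6406) + (1.6406) + (-10.3594) + (-9.6094) + (-2.7344) = -19.4219
Denominator Σ(x_t−x̄)² = 72.8750
r_3 = -19.4219 / 72.8750 = -0.267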